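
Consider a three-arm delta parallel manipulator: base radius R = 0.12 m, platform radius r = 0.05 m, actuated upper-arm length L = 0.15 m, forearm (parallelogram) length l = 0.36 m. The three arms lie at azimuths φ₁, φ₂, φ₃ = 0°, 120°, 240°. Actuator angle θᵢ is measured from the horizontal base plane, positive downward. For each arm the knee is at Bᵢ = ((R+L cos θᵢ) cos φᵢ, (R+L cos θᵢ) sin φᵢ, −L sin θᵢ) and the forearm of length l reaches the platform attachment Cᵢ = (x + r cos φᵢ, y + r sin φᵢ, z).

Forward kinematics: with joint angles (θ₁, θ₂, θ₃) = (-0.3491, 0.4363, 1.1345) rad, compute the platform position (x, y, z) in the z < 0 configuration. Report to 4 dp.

arm 1 at φ=0.0°: e+L cos θ1 = 0.2110;  S1 = (0.2110, 0.0000, 0.0513)
S2 = (0.2059·cos120.0°, 0.2059·sin120.0°, -0.0634) = (-0.1030, 0.1784, -0.0634)
S3 = (0.1334·cos240.0°, 0.1334·sin240.0°, -0.1359) = (-0.0667, -0.1155, -0.1359)
eliminate P² terms by subtracting sphere 1 from 2 and 3
linear system: -0.6279x+0.3567y = -0.0007−-0.2294z; -0.5553x+-0.2310y = -0.0109−-0.3745z
det = 0.3431;  x = 0.0118+-0.5438z,  y = 0.0187+-0.3140z
sphere 1 gives Az²+Bz+C=0 with A=1.3943, B=0.1023, C=-0.0869;  B²−4AC=0.4953;  roots -0.2890, 0.2157;  negative root z = -0.2890
x = 0.1689, y = 0.1095

(0.1689, 0.1095, -0.2890)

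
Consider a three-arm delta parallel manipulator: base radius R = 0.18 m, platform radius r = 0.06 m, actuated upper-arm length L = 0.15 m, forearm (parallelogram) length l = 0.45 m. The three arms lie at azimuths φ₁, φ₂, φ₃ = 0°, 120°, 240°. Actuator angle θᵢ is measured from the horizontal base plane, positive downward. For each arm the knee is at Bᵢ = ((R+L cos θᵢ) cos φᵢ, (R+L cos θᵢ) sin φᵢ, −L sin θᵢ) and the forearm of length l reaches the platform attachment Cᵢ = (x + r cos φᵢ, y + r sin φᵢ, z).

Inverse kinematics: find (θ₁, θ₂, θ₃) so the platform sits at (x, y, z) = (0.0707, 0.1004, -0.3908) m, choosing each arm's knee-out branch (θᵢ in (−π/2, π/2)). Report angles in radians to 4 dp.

φ1=0.0° → target in arm frame (0.0707, 0.1004)
  A=0.0493, B=-0.3908, C=(l²−L²−A²−y'²−z²)/(2L)=0.0492
  θ1 = atan2(B,A) + arccos(C/0.3939) = 0.0002
arm 2 (φ=120.0°): x'=0.0516, y'=-0.1114
  A=0.0684, B=-0.3908, C=(l²−L²−A²−y'²−z²)/(2L)=0.0339
  √(A²+B²)=0.3967;  θ2 = -1.3975+1.4852 ≈ 0.0876
φ3=240.0° → target in arm frame (-0.1223, 0.0110)
  e−x'=0.2423;  (l²−L²−(e−x')²−y'²−z²)/2L = -0.1052
  θ3 = atan2(B,A) + arccos(C/0.4598) = 0.7858

θ₁ = 0.0002, θ₂ = 0.0876, θ₃ = 0.7858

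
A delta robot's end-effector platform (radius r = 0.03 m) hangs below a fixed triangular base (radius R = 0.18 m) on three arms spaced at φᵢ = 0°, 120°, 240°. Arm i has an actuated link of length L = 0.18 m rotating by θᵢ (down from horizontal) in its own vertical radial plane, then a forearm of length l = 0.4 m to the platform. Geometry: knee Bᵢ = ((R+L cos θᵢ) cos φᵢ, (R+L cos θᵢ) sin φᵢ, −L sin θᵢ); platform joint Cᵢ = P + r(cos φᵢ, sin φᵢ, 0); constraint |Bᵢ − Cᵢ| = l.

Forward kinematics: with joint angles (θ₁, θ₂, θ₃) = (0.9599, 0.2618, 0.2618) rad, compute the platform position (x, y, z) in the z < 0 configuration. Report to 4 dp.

φ1=0.0°: virtual centre (0.2532, 0.0000, -0.1474), radius l
φ2=120.0°: virtual centre (-0.1619, 0.2805, -0.0466), radius l
φ3=240.0°: virtual centre (-0.1619, -0.2805, -0.0466), radius l
subtract pairs → two planes through P
[-0.8304 0.5610 0.2017]·P = 0.0212;  [-0.8304 -0.5610 0.2017]·P = 0.0212
det = 0.9316;  x = -0.0255+0.2429z,  y = 0.0000+0.0000z
quadratic in z: (1.0590)z²+(0.1595)z+(-0.0606)=0, √Δ=0.5310 → z ∈ {-0.3260, 0.1754}; z = -0.3260 (taking z<0)
x = -0.1047, y = 0.0000

(-0.1047, 0.0000, -0.3260)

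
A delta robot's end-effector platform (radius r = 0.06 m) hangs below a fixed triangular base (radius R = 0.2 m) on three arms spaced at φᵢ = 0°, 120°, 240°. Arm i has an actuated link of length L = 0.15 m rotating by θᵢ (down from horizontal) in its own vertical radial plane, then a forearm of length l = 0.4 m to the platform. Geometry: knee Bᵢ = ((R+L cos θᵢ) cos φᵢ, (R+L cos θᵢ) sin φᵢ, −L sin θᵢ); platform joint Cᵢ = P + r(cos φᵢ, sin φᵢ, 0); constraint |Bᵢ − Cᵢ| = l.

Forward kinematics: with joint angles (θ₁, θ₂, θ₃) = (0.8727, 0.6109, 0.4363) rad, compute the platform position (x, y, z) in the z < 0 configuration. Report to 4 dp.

(-0.0542, -0.0220, -0.3888)

arm 1 at φ=0.0°: ρ1 = 0.2364;  O1 = (0.2364, 0.0000, -0.1149)
O2 = (0.2629·cos120.0°, 0.2629·sin120.0°, -0.0860) = (-0.1314, 0.2277, -0.0860)
O3 = (0.2759·cos240.0°, 0.2759·sin240.0°, -0.0634) = (-0.1380, -0.2390, -0.0634)
subtract pairs → two planes through P
linear system: -0.7357x+0.4553y = 0.0074−0.0577z; -0.7488x+-0.4780y = 0.0111−0.1030z
det = 0.6926;  x = -0.0124+0.1076z,  y = -0.0038+0.0470z
into |P−O₁|² = l²: 1.0138z² + 0.1759z + -0.0849 = 0;  Δ = 0.3751;  z = -0.3888 or 0.2153 → z<0 root = -0.3888
x = -0.0542, y = -0.0220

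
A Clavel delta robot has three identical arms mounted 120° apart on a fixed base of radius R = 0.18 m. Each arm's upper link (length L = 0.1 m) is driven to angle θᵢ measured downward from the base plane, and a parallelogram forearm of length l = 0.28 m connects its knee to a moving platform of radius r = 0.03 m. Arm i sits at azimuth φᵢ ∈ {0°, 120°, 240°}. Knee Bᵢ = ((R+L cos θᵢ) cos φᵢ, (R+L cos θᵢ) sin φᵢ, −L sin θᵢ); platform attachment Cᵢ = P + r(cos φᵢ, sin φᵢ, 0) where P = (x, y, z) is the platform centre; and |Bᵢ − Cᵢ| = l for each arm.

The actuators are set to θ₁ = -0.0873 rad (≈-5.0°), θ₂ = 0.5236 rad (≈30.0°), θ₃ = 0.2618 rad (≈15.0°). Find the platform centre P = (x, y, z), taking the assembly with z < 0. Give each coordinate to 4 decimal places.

(0.0229, -0.0128, -0.1552)

φ1=0.0°: virtual centre (0.2496, 0.0000, 0.0087), radius l
arm 2 at φ=120.0°: ρ2 = 0.2366;  centre 2 = (-0.1183, 0.2049, -0.0500)
centre 3 = (0.2466·cos240.0°, 0.2466·sin240.0°, -0.0259) = (-0.1233, -0.2136, -0.0259)
|centre ₂|²−|centre ₁|² = -0.0039;  |centre ₃|²−|centre ₁|² = -0.0009
linear system: -0.7358x+0.4098y = -0.0039−-0.1174z; -0.7458x+-0.4271y = -0.0009−-0.0692z
det = 0.6199;  x = 0.0033+-0.1267z,  y = -0.0036+0.0591z
into |P−centre ₁|² = l²: 1.0195z² + 0.0445z + -0.0176 = 0;  Δ = 0.0739;  z = -0.1552 or 0.1115 → z<0 root = -0.1552
x = 0.0229, y = -0.0128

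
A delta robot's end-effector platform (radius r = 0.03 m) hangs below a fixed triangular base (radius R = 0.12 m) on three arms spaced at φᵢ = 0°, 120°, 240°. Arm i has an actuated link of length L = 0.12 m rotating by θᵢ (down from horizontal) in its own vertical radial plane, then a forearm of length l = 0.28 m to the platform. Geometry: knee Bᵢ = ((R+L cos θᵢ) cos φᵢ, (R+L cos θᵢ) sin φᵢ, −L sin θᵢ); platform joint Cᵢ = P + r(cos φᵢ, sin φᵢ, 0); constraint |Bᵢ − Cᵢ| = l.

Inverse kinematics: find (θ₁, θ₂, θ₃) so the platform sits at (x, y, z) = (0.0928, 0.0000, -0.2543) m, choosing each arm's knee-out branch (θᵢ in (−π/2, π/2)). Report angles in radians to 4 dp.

φ1=0.0° → target in arm frame (0.0928, 0.0000)
  e−x'=-0.0028;  (l²−L²−(e−x')²−y'²−z²)/2L = -0.0028
  θ1 = atan2(B,A) + arccos(C/0.2543) = 0.0001
arm 2 (φ=120.0°): x'=-0.0464, y'=-0.0804
  A cos θ + B sin θ = C:  0.1364·cos θ + -0.2543·sin θ = -0.1072
  γ=atan2(-0.2543,0.1364)=-1.0785;  ψ=arccos(-0.3715)=1.9515;  θ2=γ+ψ≈0.8730
rotate P by −φ3: (-0.0464, 0.0804, -0.2543)
  A cos θ + B sin θ = C:  0.1364·cos θ + -0.2543·sin θ = -0.1072
  γ=atan2(-0.2543,0.1364)=-1.0785;  ψ=arccos(-0.3715)=1.9515;  θ3=γ+ψ≈0.8730

θ₁ = 0.0001, θ₂ = 0.8730, θ₃ = 0.8730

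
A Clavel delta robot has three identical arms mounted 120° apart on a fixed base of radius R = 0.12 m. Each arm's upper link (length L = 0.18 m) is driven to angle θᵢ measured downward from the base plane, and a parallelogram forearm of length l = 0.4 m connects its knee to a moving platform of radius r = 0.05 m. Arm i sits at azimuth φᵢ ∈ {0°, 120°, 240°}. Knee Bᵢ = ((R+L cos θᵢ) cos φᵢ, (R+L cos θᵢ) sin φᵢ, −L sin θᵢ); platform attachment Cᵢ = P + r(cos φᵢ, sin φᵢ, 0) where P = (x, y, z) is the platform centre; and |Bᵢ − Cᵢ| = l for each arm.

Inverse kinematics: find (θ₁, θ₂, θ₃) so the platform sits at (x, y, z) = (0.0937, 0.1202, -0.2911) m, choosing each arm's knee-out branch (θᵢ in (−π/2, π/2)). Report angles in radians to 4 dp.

θ₁ = -0.3493, θ₂ = -0.1748, θ₃ = 0.6979

φ1=0.0° → target in arm frame (0.0937, 0.1202)
  e−x'=-0.0237;  (l²−L²−(e−x')²−y'²−z²)/2L = 0.0774
  θ1 = atan2(B,A) + arccos(C/0.2921) = -0.3493
rotate P by −φ2: (0.0572, -0.1412, -0.2911)
  A cos θ + B sin θ = C:  0.0128·cos θ + -0.2911·sin θ = 0.0632
  γ=atan2(-0.2911,0.0128)=-1.5270;  ψ=arccos(0.2169)=1.3522;  θ2=γ+ψ≈-0.1748
rotate P by −φ3: (-0.1509, 0.0210, -0.2911)
  A cos θ + B sin θ = C:  0.2209·cos θ + -0.2911·sin θ = -0.0178
  √(A²+B²)=0.3655;  θ3 = -0.9216+1.6195 ≈ 0.6979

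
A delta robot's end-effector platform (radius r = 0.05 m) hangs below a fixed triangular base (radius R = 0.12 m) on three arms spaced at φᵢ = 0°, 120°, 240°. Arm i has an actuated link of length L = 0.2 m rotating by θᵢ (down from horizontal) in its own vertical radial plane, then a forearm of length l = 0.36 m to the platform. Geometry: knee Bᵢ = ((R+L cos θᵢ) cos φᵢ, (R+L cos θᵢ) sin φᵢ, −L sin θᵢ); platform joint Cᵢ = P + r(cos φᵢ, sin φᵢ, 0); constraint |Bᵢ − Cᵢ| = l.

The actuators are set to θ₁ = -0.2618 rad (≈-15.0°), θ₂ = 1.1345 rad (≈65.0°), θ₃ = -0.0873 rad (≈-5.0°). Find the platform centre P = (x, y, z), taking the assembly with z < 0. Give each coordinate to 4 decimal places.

(0.1160, -0.1656, -0.2320)

φ1=0.0°: virtual centre (0.2632, 0.0000, 0.0518), radius l
φ2=120.0°: virtual centre (-0.0773, 0.1338, -0.1813), radius l
O3 = (0.2692·cos240.0°, 0.2692·sin240.0°, 0.0174) = (-0.1346, -0.2332, 0.0174)
eliminate P² terms by subtracting sphere 1 from 2 and 3
[-0.6809 0.2676 -0.4661]·P = -0.0152;  [-0.7956 -0.4663 -0.0687]·P = 0.0008
Cramer: x(z) = 0.0129-0.4444z;  y(z) = -0.0239+0.6109z
sphere 1 gives Az²+Bz+C=0 with A=1.5707, B=0.0897, C=-0.0637;  B²−4AC=0.4084;  roots -0.2320, 0.1749;  negative root z = -0.2320
x = 0.1160, y = -0.1656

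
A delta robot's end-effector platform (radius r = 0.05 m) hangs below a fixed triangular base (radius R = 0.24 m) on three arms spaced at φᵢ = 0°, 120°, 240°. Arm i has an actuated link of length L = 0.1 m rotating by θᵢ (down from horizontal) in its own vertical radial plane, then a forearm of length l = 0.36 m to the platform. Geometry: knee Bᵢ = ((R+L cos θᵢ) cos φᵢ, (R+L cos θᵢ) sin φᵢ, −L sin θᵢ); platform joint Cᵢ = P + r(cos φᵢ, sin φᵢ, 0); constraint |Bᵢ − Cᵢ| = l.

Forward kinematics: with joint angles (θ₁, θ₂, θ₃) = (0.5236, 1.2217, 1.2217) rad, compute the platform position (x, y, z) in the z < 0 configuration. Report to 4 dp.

(0.0641, 0.0000, -0.3406)

arm 1 at φ=0.0°: (R−r)+L cos θ1 = 0.2766;  S1 = (0.2766, 0.0000, -0.0500)
arm 2 at φ=120.0°: (R−r)+L cos θ2 = 0.2242;  S2 = (-0.1121, 0.1942, -0.0940)
φ3=240.0°: virtual centre (-0.1121, -0.1942, -0.0940), radius l
|S₂|²−|S₁|² = -0.0199;  |S₃|²−|S₁|² = -0.0199
linear system: -0.7774x+0.3883y = -0.0199−-0.0879z; -0.7774x+-0.3883y = -0.0199−-0.0879z
det = 0.6038;  x = 0.0256+-0.1131z,  y = 0.0000+0.0000z
sphere 1 gives Az²+Bz+C=0 with A=1.0128, B=0.1568, C=-0.0641;  B²−4AC=0.2843;  roots -0.3406, 0.1858;  negative root z = -0.3406
x = 0.0641, y = 0.0000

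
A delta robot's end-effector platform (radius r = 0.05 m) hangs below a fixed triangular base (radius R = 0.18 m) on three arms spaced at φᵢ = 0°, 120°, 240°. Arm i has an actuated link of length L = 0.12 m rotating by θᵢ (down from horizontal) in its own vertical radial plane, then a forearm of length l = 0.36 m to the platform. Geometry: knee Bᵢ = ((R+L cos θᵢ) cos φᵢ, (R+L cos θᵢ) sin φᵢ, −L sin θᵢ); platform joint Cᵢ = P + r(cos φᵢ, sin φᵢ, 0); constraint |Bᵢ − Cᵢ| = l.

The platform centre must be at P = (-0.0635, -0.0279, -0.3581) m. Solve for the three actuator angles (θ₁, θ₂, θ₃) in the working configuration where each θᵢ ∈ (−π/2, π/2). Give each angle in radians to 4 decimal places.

θ₁ = 1.0478, θ₂ = 0.6985, θ₃ = 0.4364

rotate P by −φ1: (-0.0635, -0.0279, -0.3581)
  e−x'=0.1935;  (l²−L²−(e−x')²−y'²−z²)/2L = -0.2136
  √(A²+B²)=0.4070;  θ1 = -1.0754+2.1231 ≈ 1.0478
arm 2 (φ=120.0°): x'=0.0076, y'=0.0689
  A=0.1224, B=-0.3581, C=(l²−L²−A²−y'²−z²)/(2L)=-0.1366
  γ=atan2(-0.3581,0.1224)=-1.2414;  ψ=arccos(-0.3608)=1.9400;  θ2=γ+ψ≈0.6985
rotate P by −φ3: (0.0559, -0.0410, -0.3581)
  e−x'=0.0741;  (l²−L²−(e−x')²−y'²−z²)/2L = -0.0842
  √(A²+B²)=0.3657;  θ3 = -1.3668+1.8031 ≈ 0.4364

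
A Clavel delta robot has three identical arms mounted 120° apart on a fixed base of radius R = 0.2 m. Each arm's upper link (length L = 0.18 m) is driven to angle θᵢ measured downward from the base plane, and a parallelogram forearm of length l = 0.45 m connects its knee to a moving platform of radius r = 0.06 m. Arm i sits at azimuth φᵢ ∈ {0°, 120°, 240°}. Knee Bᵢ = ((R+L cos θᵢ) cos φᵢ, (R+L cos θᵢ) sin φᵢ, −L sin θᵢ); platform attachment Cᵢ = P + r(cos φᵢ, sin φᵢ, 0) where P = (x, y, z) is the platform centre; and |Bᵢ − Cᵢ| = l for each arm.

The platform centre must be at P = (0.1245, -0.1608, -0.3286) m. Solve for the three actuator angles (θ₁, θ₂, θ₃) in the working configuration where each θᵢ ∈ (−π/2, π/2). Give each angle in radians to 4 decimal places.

φ1=0.0° → target in arm frame (0.1245, -0.1608)
  e−x'=0.0155;  (l²−L²−(e−x')²−y'²−z²)/2L = 0.1001
  γ=atan2(-0.3286,0.0155)=-1.5237;  ψ=arccos(0.3042)=1.2617;  θ1=γ+ψ≈-0.2620
arm 2 (φ=120.0°): x'=-0.2015, y'=-0.0274
  A cos θ + B sin θ = C:  0.3415·cos θ + -0.3286·sin θ = -0.1535
  θ2 = atan2(B,A) + arccos(C/0.4739) = 1.1345
arm 3 (φ=240.0°): x'=0.0770, y'=0.1882
  A=0.0630, B=-0.3286, C=(l²−L²−A²−y'²−z²)/(2L)=0.0631
  θ3 = atan2(B,A) + arccos(C/0.3346) = -0.0004

θ₁ = -0.2620, θ₂ = 1.1345, θ₃ = -0.0004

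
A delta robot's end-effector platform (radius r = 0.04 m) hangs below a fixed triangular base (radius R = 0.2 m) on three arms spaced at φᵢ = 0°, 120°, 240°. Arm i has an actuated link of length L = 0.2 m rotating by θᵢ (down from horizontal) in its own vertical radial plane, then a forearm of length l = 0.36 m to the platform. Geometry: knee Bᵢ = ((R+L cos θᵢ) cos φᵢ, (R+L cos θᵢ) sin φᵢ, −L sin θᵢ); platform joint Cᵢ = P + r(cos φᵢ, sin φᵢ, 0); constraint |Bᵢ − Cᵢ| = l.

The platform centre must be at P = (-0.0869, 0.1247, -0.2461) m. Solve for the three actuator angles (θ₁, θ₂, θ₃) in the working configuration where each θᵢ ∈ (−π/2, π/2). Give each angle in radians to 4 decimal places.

θ₁ = 1.1344, θ₂ = -0.2619, θ₃ = 1.0470

arm 1 (φ=0.0°): x'=-0.0869, y'=0.1247
  A cos θ + B sin θ = C:  0.2469·cos θ + -0.2461·sin θ = -0.1187
  γ=atan2(-0.2461,0.2469)=-0.7838;  ψ=arccos(-0.3405)=1.9182;  θ1=γ+ψ≈1.1344
φ2=120.0° → target in arm frame (0.1514, 0.0129)
  e−x'=0.0086;  (l²−L²−(e−x')²−y'²−z²)/2L = 0.0720
  θ2 = atan2(B,A) + arccos(C/0.2462) = -0.2619
arm 3 (φ=240.0°): x'=-0.0645, y'=-0.1376
  A=0.2245, B=-0.2461, C=(l²−L²−A²−y'²−z²)/(2L)=-0.1008
  γ=atan2(-0.2461,0.2245)=-0.8312;  ψ=arccos(-0.3026)=1.8782;  θ3=γ+ψ≈1.0470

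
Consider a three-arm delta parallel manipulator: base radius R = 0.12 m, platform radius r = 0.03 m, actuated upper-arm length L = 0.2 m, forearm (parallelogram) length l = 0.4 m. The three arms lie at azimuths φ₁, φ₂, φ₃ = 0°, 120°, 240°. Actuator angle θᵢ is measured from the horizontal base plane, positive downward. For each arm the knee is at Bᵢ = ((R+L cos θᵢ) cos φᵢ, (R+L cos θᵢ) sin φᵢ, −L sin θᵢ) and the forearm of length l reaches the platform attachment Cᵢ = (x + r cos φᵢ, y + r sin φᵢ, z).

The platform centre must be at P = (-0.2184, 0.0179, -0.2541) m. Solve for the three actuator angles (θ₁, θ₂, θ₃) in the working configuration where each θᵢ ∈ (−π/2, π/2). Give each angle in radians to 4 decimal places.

φ1=0.0° → target in arm frame (-0.2184, 0.0179)
  A cos θ + B sin θ = C:  0.3084·cos θ + -0.2541·sin θ = -0.1000
  θ1 = atan2(B,A) + arccos(C/0.3996) = 1.1346
arm 2 (φ=120.0°): x'=0.1247, y'=0.1802
  e−x'=-0.0347;  (l²−L²−(e−x')²−y'²−z²)/2L = 0.0544
  θ2 = atan2(B,A) + arccos(C/0.2565) = -0.3495
φ3=240.0° → target in arm frame (0.0937, -0.1981)
  A cos θ + B sin θ = C:  -0.0037·cos θ + -0.2541·sin θ = 0.0404
  θ3 = atan2(B,A) + arccos(C/0.2541) = -0.1744

θ₁ = 1.1346, θ₂ = -0.3495, θ₃ = -0.1744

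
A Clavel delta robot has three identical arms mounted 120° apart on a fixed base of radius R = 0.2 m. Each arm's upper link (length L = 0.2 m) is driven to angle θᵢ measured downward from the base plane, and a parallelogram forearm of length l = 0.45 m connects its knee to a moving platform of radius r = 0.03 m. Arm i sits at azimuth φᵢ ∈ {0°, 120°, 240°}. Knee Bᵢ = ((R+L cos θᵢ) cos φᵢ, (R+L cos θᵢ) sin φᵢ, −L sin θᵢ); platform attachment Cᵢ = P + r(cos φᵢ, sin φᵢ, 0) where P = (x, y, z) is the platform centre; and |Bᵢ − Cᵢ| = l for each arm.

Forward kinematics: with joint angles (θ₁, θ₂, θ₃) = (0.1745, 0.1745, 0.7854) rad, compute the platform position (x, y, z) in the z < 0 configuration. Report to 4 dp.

centre 1 = (0.3670·cos0.0°, 0.3670·sin0.0°, -0.0347) = (0.3670, 0.0000, -0.0347)
arm 2 at φ=120.0°: (R−r)+L cos θ2 = 0.3670;  centre 2 = (-0.1835, 0.3178, -0.0347)
arm 3 at φ=240.0°: (R−r)+L cos θ3 = 0.3114;  centre 3 = (-0.1557, -0.2697, -0.1414)
subtract pairs → two planes through P
[-1.1009 0.6356 0.0000]·P = 0.0000;  [-1.0453 -0.5394 -0.2134]·P = -0.0189
Cramer: x(z) = 0.0095-0.1078z;  y(z) = 0.0165-0.1867z
sphere 1 gives Az²+Bz+C=0 with A=1.0465, B=0.1403, C=-0.0733;  B²−4AC=0.3264;  roots -0.3400, 0.2059;  negative root z = -0.3400
x = 0.0462, y = 0.0800

(0.0462, 0.0800, -0.3400)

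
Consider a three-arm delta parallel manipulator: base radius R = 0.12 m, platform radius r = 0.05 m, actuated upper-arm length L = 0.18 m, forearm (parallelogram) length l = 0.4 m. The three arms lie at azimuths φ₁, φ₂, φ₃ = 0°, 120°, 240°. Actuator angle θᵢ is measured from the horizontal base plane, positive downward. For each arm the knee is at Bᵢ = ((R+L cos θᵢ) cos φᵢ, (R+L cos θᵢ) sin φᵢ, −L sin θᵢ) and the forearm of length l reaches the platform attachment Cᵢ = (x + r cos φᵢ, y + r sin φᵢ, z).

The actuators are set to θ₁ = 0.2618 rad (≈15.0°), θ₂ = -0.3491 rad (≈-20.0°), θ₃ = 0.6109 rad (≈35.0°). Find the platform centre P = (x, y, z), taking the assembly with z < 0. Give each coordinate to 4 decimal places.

(-0.0163, 0.1361, -0.3183)

O1 = (0.2439·cos0.0°, 0.2439·sin0.0°, -0.0466) = (0.2439, 0.0000, -0.0466)
O2 = (0.2391·cos120.0°, 0.2391·sin120.0°, 0.0616) = (-0.1196, 0.2071, 0.0616)
O3 = (0.2174·cos240.0°, 0.2174·sin240.0°, -0.1032) = (-0.1087, -0.1883, -0.1032)
|O₂|²−|O₁|² = -0.0007;  |O₃|²−|O₁|² = -0.0037
linear system: -0.7269x+0.4142y = -0.0007−0.2163z; -0.7052x+-0.3766y = -0.0037−-0.1133z
det = 0.5658;  x = 0.0031+0.0610z,  y = 0.0039+-0.4151z
into |P−O₁|² = l²: 1.1761z² + 0.0605z + -0.0999 = 0;  Δ = 0.4735;  z = -0.3183 or 0.2668 → z<0 root = -0.3183
x = -0.0163, y = 0.1361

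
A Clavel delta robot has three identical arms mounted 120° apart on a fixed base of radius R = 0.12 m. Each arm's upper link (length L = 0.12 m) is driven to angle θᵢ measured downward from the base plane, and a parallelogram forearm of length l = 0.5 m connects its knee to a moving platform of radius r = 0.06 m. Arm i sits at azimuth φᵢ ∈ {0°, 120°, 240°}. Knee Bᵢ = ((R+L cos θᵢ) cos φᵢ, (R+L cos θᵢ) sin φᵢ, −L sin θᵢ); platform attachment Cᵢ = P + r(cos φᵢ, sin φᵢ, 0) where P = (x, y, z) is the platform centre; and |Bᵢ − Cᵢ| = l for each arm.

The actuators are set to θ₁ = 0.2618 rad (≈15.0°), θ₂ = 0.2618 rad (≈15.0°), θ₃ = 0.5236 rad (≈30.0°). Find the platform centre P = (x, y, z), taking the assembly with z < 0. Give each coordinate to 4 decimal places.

(0.0305, 0.0529, -0.5065)

arm 1 at φ=0.0°: ρ1 = 0.1759;  O1 = (0.1759, 0.0000, -0.0311)
arm 2 at φ=120.0°: ρ2 = 0.1759;  O2 = (-0.0880, 0.1523, -0.0311)
arm 3 at φ=240.0°: ρ3 = 0.1639;  O3 = (-0.0820, -0.1420, -0.0600)
eliminate P² terms by subtracting sphere 1 from 2 and 3
[-0.5277 0.3047 0.0000]·P = 0.0000;  [-0.5157 -0.2839 -0.0579]·P = -0.0014
det = 0.3070;  x = 0.0014+-0.0575z,  y = 0.0025+-0.0995z
into |P−O₁|² = l²: 1.0132z² + 0.0817z + -0.2186 = 0;  Δ = 0.8926;  z = -0.5065 or 0.4259 → z<0 root = -0.5065
x = 0.0305, y = 0.0529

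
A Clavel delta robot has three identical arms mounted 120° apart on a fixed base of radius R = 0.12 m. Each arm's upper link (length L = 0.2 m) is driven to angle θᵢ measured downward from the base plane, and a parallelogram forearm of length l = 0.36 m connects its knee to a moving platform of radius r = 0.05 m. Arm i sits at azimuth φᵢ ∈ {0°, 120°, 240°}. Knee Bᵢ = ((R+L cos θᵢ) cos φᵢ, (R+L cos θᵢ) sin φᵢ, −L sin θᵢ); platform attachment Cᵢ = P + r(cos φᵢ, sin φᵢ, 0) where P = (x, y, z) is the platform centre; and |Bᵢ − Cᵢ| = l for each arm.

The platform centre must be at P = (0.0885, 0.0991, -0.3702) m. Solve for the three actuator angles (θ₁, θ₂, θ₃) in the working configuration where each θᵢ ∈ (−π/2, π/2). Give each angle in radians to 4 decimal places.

arm 1 (φ=0.0°): x'=0.0885, y'=0.0991
  A cos θ + B sin θ = C:  -0.0185·cos θ + -0.3702·sin θ = -0.1440
  √(A²+B²)=0.3707;  θ1 = -1.6207+1.9699 ≈ 0.3491
φ2=120.0° → target in arm frame (0.0416, -0.1262)
  e−x'=0.0284;  (l²−L²−(e−x')²−y'²−z²)/2L = -0.1605
  γ=atan2(-0.3702,0.0284)=-1.4942;  ψ=arccos(-0.4321)=2.0177;  θ2=γ+ψ≈0.5235
φ3=240.0° → target in arm frame (-0.1301, 0.0271)
  A=0.2001, B=-0.3702, C=(l²−L²−A²−y'²−z²)/(2L)=-0.2205
  γ=atan2(-0.3702,0.2001)=-1.0753;  ψ=arccos(-0.5241)=2.1224;  θ3=γ+ψ≈1.0471

θ₁ = 0.3491, θ₂ = 0.5235, θ₃ = 1.0471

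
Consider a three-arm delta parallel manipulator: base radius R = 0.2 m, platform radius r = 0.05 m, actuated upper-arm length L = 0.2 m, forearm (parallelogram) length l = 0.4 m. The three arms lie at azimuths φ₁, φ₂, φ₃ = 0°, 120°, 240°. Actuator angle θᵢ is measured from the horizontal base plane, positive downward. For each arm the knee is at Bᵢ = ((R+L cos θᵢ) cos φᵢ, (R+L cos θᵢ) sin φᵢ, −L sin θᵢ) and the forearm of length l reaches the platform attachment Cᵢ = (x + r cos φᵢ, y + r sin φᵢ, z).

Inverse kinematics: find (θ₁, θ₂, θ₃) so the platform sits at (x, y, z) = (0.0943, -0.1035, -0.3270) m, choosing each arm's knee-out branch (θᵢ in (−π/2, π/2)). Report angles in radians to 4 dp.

θ₁ = 0.1743, θ₂ = 1.1345, θ₃ = 0.4362

arm 1 (φ=0.0°): x'=0.0943, y'=-0.1035
  e−x'=0.0557;  (l²−L²−(e−x')²−y'²−z²)/2L = -0.0019
  γ=atan2(-0.3270,0.0557)=-1.4021;  ψ=arccos(-0.0056)=1.5764;  θ1=γ+ψ≈0.1743
rotate P by −φ2: (-0.1368, -0.0299, -0.3270)
  A cos θ + B sin θ = C:  0.2868·cos θ + -0.3270·sin θ = -0.1752
  θ2 = atan2(B,A) + arccos(C/0.4349) = 1.1345
arm 3 (φ=240.0°): x'=0.0425, y'=0.1334
  A cos θ + B sin θ = C:  0.1075·cos θ + -0.3270·sin θ = -0.0407
  γ=atan2(-0.3270,0.1075)=-1.2531;  ψ=arccos(-0.1183)=1.6894;  θ3=γ+ψ≈0.4362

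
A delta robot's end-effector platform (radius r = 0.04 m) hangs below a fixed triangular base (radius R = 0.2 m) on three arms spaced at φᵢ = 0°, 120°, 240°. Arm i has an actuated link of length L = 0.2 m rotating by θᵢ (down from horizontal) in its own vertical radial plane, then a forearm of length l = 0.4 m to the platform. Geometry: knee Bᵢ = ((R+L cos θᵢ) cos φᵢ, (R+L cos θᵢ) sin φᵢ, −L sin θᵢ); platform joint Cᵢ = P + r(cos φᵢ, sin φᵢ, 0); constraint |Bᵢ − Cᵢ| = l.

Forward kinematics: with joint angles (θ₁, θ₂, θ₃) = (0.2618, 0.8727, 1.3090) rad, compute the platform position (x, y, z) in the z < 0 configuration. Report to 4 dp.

arm 1 at φ=0.0°: (R−r)+L cos θ1 = 0.3532;  centre 1 = (0.3532, 0.0000, -0.0518)
arm 2 at φ=120.0°: (R−r)+L cos θ2 = 0.2886;  centre 2 = (-0.1443, 0.2499, -0.1532)
φ3=240.0°: virtual centre (-0.1059, -0.1834, -0.1932), radius l
eliminate P² terms by subtracting sphere 1 from 2 and 3
[-0.9949 0.4998 -0.2029]·P = -0.0207;  [-0.9181 -0.3668 -0.2828]·P = -0.0453
Cramer: x(z) = 0.0367-0.2619z;  y(z) = 0.0316-0.1155z
sphere 1 gives Az²+Bz+C=0 with A=1.0819, B=0.2620, C=-0.0561;  B²−4AC=0.3116;  roots -0.3791, 0.1369;  negative root z = -0.3791
x = 0.1360, y = 0.0754

(0.1360, 0.0754, -0.3791)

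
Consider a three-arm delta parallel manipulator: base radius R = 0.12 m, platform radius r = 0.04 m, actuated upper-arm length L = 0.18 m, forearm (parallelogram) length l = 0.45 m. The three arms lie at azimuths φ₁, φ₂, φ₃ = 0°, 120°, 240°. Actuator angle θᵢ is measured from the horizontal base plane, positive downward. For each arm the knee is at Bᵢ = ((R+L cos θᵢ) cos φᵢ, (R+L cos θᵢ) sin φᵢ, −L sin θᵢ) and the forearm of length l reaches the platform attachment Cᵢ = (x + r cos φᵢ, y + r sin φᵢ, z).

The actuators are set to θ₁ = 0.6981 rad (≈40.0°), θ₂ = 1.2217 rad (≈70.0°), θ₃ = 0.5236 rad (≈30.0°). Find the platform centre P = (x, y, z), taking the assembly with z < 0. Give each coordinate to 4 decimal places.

centre 1 = (0.2179·cos0.0°, 0.2179·sin0.0°, -0.1157) = (0.2179, 0.0000, -0.1157)
φ2=120.0°: virtual centre (-0.0708, 0.1226, -0.1691), radius l
centre 3 = (0.2359·cos240.0°, 0.2359·sin240.0°, -0.0900) = (-0.1179, -0.2043, -0.0900)
eliminate P² terms by subtracting sphere 1 from 2 and 3
linear system: -0.5774x+0.2452y = -0.0122−-0.1069z; -0.6717x+-0.4086y = 0.0029−0.0514z
det = 0.4006;  x = 0.0107+-0.0776z,  y = -0.0246+0.2533z
into |P−centre ₁|² = l²: 1.0702z² + 0.2511z + -0.1456 = 0;  Δ = 0.6862;  z = -0.5043 or 0.2697 → z<0 root = -0.5043
x = 0.0498, y = -0.1524

(0.0498, -0.1524, -0.5043)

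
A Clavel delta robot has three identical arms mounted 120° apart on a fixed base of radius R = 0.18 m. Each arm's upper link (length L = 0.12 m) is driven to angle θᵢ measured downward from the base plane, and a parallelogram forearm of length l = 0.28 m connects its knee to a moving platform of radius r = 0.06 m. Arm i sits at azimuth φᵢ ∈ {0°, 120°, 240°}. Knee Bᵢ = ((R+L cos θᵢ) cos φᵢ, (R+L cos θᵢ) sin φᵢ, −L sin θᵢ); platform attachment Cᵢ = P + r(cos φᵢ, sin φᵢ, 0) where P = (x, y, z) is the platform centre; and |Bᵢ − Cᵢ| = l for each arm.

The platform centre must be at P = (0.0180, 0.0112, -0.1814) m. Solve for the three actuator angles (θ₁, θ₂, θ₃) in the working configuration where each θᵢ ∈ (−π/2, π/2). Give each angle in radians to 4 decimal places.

arm 1 (φ=0.0°): x'=0.0180, y'=0.0112
  A=0.1020, B=-0.1814, C=(l²−L²−A²−y'²−z²)/(2L)=0.0857
  √(A²+B²)=0.2081;  θ1 = -1.0586+1.1464 ≈ 0.0879
rotate P by −φ2: (0.0007, -0.0212, -0.1814)
  A=0.1193, B=-0.1814, C=(l²−L²−A²−y'²−z²)/(2L)=0.0684
  √(A²+B²)=0.2171;  θ2 = -0.9891+1.2504 ≈ 0.2613
arm 3 (φ=240.0°): x'=-0.0187, y'=0.0100
  A=0.1387, B=-0.1814, C=(l²−L²−A²−y'²−z²)/(2L)=0.0490
  √(A²+B²)=0.2283;  θ3 = -0.9180+1.3546 ≈ 0.4366

θ₁ = 0.0879, θ₂ = 0.2613, θ₃ = 0.4366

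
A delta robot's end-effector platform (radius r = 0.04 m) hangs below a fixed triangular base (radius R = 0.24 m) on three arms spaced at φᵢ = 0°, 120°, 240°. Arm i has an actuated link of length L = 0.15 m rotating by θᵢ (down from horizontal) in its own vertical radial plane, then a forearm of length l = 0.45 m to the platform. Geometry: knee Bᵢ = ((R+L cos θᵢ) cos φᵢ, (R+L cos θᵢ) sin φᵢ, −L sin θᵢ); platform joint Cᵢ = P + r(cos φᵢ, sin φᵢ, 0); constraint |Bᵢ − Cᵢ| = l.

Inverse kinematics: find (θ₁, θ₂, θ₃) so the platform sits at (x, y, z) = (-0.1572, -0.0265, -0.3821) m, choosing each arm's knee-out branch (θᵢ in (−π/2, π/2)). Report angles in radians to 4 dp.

rotate P by −φ1: (-0.1572, -0.0265, -0.3821)
  A cos θ + B sin θ = C:  0.3572·cos θ + -0.3821·sin θ = -0.3143
  γ=atan2(-0.3821,0.3572)=-0.8191;  ψ=arccos(-0.6009)=2.2154;  θ1=γ+ψ≈1.3964
arm 2 (φ=120.0°): x'=0.0557, y'=0.1494
  A cos θ + B sin θ = C:  0.1443·cos θ + -0.3821·sin θ = -0.0305
  θ2 = atan2(B,A) + arccos(C/0.4085) = 0.4360
arm 3 (φ=240.0°): x'=0.1015, y'=-0.1229
  A=0.0985, B=-0.3821, C=(l²−L²−A²−y'²−z²)/(2L)=0.0307
  θ3 = atan2(B,A) + arccos(C/0.3946) = 0.1743

θ₁ = 1.3964, θ₂ = 0.4360, θ₃ = 0.1743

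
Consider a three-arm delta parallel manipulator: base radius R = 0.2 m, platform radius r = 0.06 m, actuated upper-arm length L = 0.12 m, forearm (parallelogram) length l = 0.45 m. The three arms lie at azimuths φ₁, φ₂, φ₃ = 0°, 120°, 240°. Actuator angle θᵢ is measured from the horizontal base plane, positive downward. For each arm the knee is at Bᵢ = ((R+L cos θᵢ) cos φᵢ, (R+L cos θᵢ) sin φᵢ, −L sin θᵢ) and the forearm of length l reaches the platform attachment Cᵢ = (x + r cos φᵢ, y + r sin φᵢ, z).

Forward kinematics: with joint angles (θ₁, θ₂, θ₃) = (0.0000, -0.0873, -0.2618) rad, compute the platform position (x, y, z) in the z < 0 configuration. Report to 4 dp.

arm 1 at φ=0.0°: ρ1 = 0.2600;  centre 1 = (0.2600, 0.0000, 0.0000)
φ2=120.0°: virtual centre (-0.1298, 0.2248, 0.0105), radius l
centre 3 = (0.2559·cos240.0°, 0.2559·sin240.0°, 0.0311) = (-0.1280, -0.2216, 0.0311)
subtract pairs → two planes through P
plane₁₂: -0.7795x+0.4495y+0.0209z = -0.0001
det = 0.6943;  x = 0.0008+0.0536z,  y = 0.0011+0.0464z
into |P−centre ₁|² = l²: 1.0050z² + -0.0277z + -0.1353 = 0;  Δ = 0.5448;  z = -0.3534 or 0.3810 → z<0 root = -0.3534
x = -0.0181, y = -0.0152

(-0.0181, -0.0152, -0.3534)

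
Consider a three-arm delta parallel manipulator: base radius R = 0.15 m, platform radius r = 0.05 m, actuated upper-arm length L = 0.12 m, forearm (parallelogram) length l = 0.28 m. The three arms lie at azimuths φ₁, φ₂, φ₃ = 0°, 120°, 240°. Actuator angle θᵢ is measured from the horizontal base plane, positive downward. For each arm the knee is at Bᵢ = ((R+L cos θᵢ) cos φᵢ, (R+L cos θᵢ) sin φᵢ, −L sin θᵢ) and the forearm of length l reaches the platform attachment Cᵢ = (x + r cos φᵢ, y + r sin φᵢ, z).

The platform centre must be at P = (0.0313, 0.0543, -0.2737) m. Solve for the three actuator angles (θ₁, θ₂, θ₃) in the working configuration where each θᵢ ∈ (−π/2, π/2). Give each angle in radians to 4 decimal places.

θ₁ = 0.5238, θ₂ = 0.5234, θ₃ = 1.0473

rotate P by −φ1: (0.0313, 0.0543, -0.2737)
  A cos θ + B sin θ = C:  0.0687·cos θ + -0.2737·sin θ = -0.0774
  γ=atan2(-0.2737,0.0687)=-1.3249;  ψ=arccos(-0.2743)=1.8487;  θ1=γ+ψ≈0.5238
rotate P by −φ2: (0.0314, -0.0543, -0.2737)
  e−x'=0.0686;  (l²−L²−(e−x')²−y'²−z²)/2L = -0.0774
  γ=atan2(-0.2737,0.0686)=-1.3251;  ψ=arccos(-0.2741)=1.8485;  θ2=γ+ψ≈0.5234
φ3=240.0° → target in arm frame (-0.0627, 0.0000)
  A cos θ + B sin θ = C:  0.1627·cos θ + -0.2737·sin θ = -0.1557
  √(A²+B²)=0.3184;  θ3 = -1.0345+2.0819 ≈ 1.0473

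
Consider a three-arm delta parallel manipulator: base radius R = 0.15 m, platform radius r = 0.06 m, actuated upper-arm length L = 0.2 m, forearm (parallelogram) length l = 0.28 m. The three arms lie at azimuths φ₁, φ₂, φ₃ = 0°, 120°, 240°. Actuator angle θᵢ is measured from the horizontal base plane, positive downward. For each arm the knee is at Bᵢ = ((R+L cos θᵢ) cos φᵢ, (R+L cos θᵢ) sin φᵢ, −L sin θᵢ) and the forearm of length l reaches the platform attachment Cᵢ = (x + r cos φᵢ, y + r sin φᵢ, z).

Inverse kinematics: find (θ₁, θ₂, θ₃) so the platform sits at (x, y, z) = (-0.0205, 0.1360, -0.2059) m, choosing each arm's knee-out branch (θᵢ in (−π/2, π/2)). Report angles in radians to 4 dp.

θ₁ = 0.8729, θ₂ = -0.0874, θ₃ = 1.2217

arm 1 (φ=0.0°): x'=-0.0205, y'=0.1360
  A cos θ + B sin θ = C:  0.1105·cos θ + -0.2059·sin θ = -0.0868
  θ1 = atan2(B,A) + arccos(C/0.2337) = 0.8729
φ2=120.0° → target in arm frame (0.1280, -0.0502)
  A cos θ + B sin θ = C:  -0.0380·cos θ + -0.2059·sin θ = -0.0199
  γ=atan2(-0.2059,-0.0380)=-1.7534;  ψ=arccos(-0.0951)=1.6661;  θ2=γ+ψ≈-0.0874
arm 3 (φ=240.0°): x'=-0.1075, y'=-0.0858
  A=0.1975, B=-0.2059, C=(l²−L²−A²−y'²−z²)/(2L)=-0.1259
  θ3 = atan2(B,A) + arccos(C/0.2853) = 1.2217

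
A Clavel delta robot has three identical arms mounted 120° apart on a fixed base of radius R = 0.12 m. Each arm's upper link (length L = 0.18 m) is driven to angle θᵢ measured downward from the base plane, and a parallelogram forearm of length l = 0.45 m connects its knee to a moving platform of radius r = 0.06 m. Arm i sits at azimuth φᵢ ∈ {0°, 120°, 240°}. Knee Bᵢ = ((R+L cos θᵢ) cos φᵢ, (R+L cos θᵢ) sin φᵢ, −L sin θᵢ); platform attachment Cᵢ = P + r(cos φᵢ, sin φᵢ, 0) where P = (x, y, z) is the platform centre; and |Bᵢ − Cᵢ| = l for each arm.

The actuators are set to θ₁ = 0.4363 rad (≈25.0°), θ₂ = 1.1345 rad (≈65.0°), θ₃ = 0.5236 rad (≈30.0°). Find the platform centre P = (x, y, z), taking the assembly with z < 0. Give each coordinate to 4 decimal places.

φ1=0.0°: virtual centre (0.2231, 0.0000, -0.0761), radius l
arm 2 at φ=120.0°: ρ2 = 0.1361;  centre 2 = (-0.0680, 0.1178, -0.1631)
arm 3 at φ=240.0°: ρ3 = 0.2159;  centre 3 = (-0.1079, -0.1870, -0.0900)
eliminate P² terms by subtracting sphere 1 from 2 and 3
linear system: -0.5823x+0.2357y = -0.0104−-0.1741z; -0.6622x+-0.3739y = -0.0009−-0.0279z
Cramer: x(z) = 0.0110-0.1918z;  y(z) = -0.0172+0.2651z
into |P−centre ₁|² = l²: 1.1070z² + 0.2244z + -0.1514 = 0;  Δ = 0.7209;  z = -0.4848 or 0.2821 → z<0 root = -0.4848
x = 0.1040, y = -0.1457

(0.1040, -0.1457, -0.4848)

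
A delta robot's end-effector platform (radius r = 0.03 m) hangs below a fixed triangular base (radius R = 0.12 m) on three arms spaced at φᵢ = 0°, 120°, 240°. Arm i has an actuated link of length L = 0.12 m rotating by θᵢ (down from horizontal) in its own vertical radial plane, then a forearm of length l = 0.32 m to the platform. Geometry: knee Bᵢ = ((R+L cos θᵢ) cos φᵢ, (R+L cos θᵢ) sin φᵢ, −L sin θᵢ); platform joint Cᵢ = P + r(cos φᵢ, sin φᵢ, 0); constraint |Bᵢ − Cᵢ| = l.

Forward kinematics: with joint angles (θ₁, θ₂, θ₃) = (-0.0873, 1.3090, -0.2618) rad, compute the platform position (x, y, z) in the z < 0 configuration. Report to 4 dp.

centre 1 = (0.2095·cos0.0°, 0.2095·sin0.0°, 0.0105) = (0.2095, 0.0000, 0.0105)
φ2=120.0°: virtual centre (-0.0605, 0.1048, -0.1159), radius l
centre 3 = (0.2059·cos240.0°, 0.2059·sin240.0°, 0.0311) = (-0.1030, -0.1783, 0.0311)
subtract pairs → two planes through P
linear system: -0.5401x+0.2097y = -0.0159−-0.2527z; -0.6250x+-0.3566y = -0.0007−0.0412z
Cramer: x(z) = 0.0180-0.2518z;  y(z) = -0.0297+0.5568z
into |P−centre ₁|² = l²: 1.3734z² + 0.0425z + -0.0647 = 0;  Δ = 0.3573;  z = -0.2331 or 0.2021 → z<0 root = -0.2331
x = 0.0767, y = -0.1594

(0.0767, -0.1594, -0.2331)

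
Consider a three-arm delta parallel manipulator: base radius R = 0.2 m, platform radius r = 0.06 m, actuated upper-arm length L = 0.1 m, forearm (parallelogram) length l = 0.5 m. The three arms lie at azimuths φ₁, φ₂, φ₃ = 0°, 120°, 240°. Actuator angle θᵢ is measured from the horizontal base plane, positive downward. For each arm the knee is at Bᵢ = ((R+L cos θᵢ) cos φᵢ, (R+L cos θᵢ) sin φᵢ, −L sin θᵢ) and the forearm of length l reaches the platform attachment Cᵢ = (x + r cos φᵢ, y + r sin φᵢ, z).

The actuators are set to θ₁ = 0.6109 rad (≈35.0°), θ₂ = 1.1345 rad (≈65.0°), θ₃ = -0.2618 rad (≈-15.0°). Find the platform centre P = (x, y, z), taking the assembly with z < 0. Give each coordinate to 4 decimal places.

(-0.0179, -0.1682, -0.4626)

centre 1 = (0.2219·cos0.0°, 0.2219·sin0.0°, -0.0574) = (0.2219, 0.0000, -0.0574)
arm 2 at φ=120.0°: (R−r)+L cos θ2 = 0.1823;  centre 2 = (-0.0911, 0.1578, -0.0906)
centre 3 = (0.2366·cos240.0°, 0.2366·sin240.0°, 0.0259) = (-0.1183, -0.2049, 0.0259)
|centre ₂|²−|centre ₁|² = -0.0111;  |centre ₃|²−|centre ₁|² = 0.0041
plane₁₂: -0.6261x+0.3157y+-0.0665z = -0.0111
det = 0.4714;  x = 0.0069+0.0536z,  y = -0.0215+0.3172z
quadratic in z: (1.1035)z²+(0.0780)z+(-0.2000)=0, √Δ=0.9428 → z ∈ {-0.4626, 0.3919}; z = -0.4626 (taking z<0)
x = -0.0179, y = -0.1682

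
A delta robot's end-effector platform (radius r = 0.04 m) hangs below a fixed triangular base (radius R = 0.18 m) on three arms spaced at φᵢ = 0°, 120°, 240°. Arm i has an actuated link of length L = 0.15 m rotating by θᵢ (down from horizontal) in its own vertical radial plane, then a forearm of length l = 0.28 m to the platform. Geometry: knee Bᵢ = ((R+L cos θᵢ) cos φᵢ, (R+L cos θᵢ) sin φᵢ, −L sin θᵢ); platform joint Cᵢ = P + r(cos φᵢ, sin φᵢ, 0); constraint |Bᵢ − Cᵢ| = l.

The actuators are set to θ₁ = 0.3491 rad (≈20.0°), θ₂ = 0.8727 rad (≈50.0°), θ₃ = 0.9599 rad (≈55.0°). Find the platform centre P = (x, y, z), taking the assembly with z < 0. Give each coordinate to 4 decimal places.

(0.0544, 0.0086, -0.2156)

φ1=0.0°: virtual centre (0.2810, 0.0000, -0.0513), radius l
centre 2 = (0.2364·cos120.0°, 0.2364·sin120.0°, -0.1149) = (-0.1182, 0.2047, -0.1149)
φ3=240.0°: virtual centre (-0.1130, -0.1958, -0.1229), radius l
subtract pairs → two planes through P
plane₁₂: -0.7983x+0.4095y+-0.1272z = -0.0125
det = 0.6352;  x = 0.0176+-0.1707z,  y = 0.0039+-0.0221z
sphere 1 gives Az²+Bz+C=0 with A=1.0296, B=0.1923, C=-0.0064;  B²−4AC=0.0633;  roots -0.2156, 0.0288;  negative root z = -0.2156
x = 0.0544, y = 0.0086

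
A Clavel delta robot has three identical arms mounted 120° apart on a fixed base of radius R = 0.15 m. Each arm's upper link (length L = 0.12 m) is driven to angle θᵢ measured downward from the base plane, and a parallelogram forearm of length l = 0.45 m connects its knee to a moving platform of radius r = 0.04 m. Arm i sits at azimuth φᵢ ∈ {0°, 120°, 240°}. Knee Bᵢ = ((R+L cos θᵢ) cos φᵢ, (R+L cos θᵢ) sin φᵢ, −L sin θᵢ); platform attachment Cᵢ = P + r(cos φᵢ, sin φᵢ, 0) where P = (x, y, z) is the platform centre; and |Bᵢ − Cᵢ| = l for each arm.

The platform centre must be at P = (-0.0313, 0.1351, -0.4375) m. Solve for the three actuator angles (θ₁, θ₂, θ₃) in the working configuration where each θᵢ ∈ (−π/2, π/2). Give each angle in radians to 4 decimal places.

arm 1 (φ=0.0°): x'=-0.0313, y'=0.1351
  A cos θ + B sin θ = C:  0.1413·cos θ + -0.4375·sin θ = -0.1730
  γ=atan2(-0.4375,0.1413)=-1.2584;  ψ=arccos(-0.3763)=1.9566;  θ1=γ+ψ≈0.6982
rotate P by −φ2: (0.1327, -0.0404, -0.4375)
  e−x'=-0.0227;  (l²−L²−(e−x')²−y'²−z²)/2L = -0.0227
  √(A²+B²)=0.4381;  θ2 = -1.6225+1.6227 ≈ 0.0002
φ3=240.0° → target in arm frame (-0.1014, -0.0947)
  e−x'=0.2114;  (l²−L²−(e−x')²−y'²−z²)/2L = -0.2372
  √(A²+B²)=0.4859;  θ3 = -1.1208+2.0809 ≈ 0.9601

θ₁ = 0.6982, θ₂ = 0.0002, θ₃ = 0.9601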